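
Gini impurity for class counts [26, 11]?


Probabilities: [26/37, 11/37] ≈ [0.7027, 0.2973]
Σpᵢ² = (676 + 121)/37² = 797/1369
Gini = 1 - Σpᵢ² = 1 - 797/1369 = 0.4178

0.4178


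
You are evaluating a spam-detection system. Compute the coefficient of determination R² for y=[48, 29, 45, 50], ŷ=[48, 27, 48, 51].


ȳ = 43
SS_res = Σ(y-ŷ)² = 14
SS_tot = Σ(y-ȳ)² = 274
R² = 1 - SS_res/SS_tot = 1 - 0.0511 = 0.9489

0.9489


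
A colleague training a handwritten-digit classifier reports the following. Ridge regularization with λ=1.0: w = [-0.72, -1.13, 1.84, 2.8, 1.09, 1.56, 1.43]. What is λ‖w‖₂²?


‖w‖₂² = (-0.72)² + (-1.13)² + (1.84)² + (2.8)² + (1.09)² + (1.56)² + (1.43)²
     = 0.5184 + 1.2769 + 3.3856 + 7.84 + 1.1881 + 2.4336 + 2.0449
     = 18.6875
λ·‖w‖₂² = 1.0·18.6875 = 18.6875

18.6875


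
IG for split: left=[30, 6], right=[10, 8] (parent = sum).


Parent = [40, 14], H_parent = 0.8256
H_left = 0.65 (n=36), H_right = 0.9911 (n=18)
H_children = (36/54)·0.65 + (18/54)·0.9911 = 0.7637
IG = 0.8256 - 0.7637 = 0.0619

0.0619


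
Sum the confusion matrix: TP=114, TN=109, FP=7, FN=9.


Total = TP + TN + FP + FN
= 114 + 109 + 7 + 9
= 239
(Predicted positive: 121, predicted negative: 118)

239


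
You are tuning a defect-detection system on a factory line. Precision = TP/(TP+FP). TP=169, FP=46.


Precision = TP/(TP+FP)
= 169/(169+46)
= 169/215 = 78.6%

78.6%


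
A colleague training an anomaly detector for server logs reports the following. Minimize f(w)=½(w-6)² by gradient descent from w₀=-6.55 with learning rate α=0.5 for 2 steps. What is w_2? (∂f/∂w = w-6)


step 1: grad = -6.55-6 = -12.55; w = -6.55 - 0.5·(-12.55) = -0.275
step 2: grad = -0.275-6 = -6.275; w = -0.275 - 0.5·(-6.275) = 2.8625

2.8625


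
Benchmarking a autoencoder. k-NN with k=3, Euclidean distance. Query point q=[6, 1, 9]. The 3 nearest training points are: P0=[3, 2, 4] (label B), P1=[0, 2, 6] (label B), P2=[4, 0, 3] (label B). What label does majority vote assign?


d(q,P0) = 5.9161  (label B)
d(q,P1) = 6.7823  (label B)
d(q,P2) = 6.4031  (label B)
Votes: A=0, B=3
Majority → B

B


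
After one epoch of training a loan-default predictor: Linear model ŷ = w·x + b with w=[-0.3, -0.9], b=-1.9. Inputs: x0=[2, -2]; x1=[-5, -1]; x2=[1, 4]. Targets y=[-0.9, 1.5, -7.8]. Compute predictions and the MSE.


ŷ0 = (-0.3)·(2) + (-0.9)·(-2) - 1.9 = -0.7
ŷ1 = (-0.3)·(-5) + (-0.9)·(-1) - 1.9 = 0.5
ŷ2 = (-0.3)·(1) + (-0.9)·(4) - 1.9 = -5.8
errors² = [0.04, 1.0, 4.0]
MSE = 5.0400/3 = 1.68

1.68


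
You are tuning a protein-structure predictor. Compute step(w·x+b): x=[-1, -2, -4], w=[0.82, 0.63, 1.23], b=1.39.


z = (-1)·(0.82) + (-2)·(0.63) + (-4)·(1.23) + 1.39
  = -5.61
step(z) = 0 (z<0)

0


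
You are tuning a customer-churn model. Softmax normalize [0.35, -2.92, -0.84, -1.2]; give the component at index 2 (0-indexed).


Exponentials: e^0.35=1.4191, e^-2.92=0.0539, e^-0.84=0.4317, e^-1.2=0.3012
Sum = 2.2059
Softmax = [0.6433, 0.0244, 0.1957, 0.1365]
p[2] = 0.4317/2.2059 = 0.1957

0.1957


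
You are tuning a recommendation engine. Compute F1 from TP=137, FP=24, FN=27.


Precision = 137/161 = 0.8509
Recall = 137/164 = 0.8354
F1 = 2·P·R/(P+R) = 2·TP/(2·TP+FP+FN) = 274/(274+24+27) = 274/325 = 0.8431

0.8431


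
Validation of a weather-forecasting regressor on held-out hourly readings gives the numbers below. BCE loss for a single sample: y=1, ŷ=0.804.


BCE = -[y·ln(p) + (1-y)·ln(1-p)]
= -1·ln(0.804) - 0
= -ln(0.804) = 0.2182

0.2182


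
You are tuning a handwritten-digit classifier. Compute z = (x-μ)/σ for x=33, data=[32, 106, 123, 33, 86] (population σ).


μ = 76, σ = 37.4005
z = (33 - 76)/37.4005 = -1.1497

-1.1497


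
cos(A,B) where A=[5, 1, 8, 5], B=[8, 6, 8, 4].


A·B = 5·8 + 1·6 + 8·8 + 5·4 = 130
‖A‖ = √115 = 10.7238, ‖B‖ = √180 = 13.4164
cos = 130/(√115·√180) = 130/√20700 = 0.9036

0.9036


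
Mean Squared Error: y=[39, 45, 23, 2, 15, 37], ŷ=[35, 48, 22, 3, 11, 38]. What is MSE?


Squared errors: (39-35)²=16, (45-48)²=9, (23-22)²=1, (2-3)²=1, (15-11)²=16, (37-38)²=1
Sum = 44
MSE = 44/6 = 22/3

22/3


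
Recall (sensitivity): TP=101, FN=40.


Recall = TP/(TP+FN)
= 101/(101+40)
= 101/141 = 71.63%

71.63%


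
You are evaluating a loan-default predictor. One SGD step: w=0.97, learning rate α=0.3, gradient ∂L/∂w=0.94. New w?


w_new = w - α·∇
= 0.97 - 0.3·0.94
= 0.97 - 0.282
= 0.688

0.688


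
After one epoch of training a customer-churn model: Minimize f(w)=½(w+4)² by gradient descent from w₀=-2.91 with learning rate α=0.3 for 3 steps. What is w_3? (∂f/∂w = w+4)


step 1: grad = -2.91+4 = 1.09; w = -2.91 - 0.3·(1.09) = -3.237
step 2: grad = -3.237+4 = 0.763; w = -3.237 - 0.3·(0.763) = -3.4659
step 3: grad = -3.4659+4 = 0.5341; w = -3.4659 - 0.3·(0.5341) = -3.62613

-3.62613


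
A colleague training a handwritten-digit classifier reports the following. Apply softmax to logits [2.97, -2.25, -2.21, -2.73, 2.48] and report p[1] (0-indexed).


Exponentials: e^2.97=19.4919, e^-2.25=0.1054, e^-2.21=0.1097, e^-2.73=0.0652, e^2.48=11.9413
Sum = 31.7135
Softmax = [0.6146, 0.0033, 0.0035, 0.0021, 0.3765]
p[1] = 0.1054/31.7135 = 0.0033

0.0033


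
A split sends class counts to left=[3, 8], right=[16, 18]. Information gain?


Parent = [19, 26], H_parent = 0.9825
H_left = 0.8454 (n=11), H_right = 0.9975 (n=34)
H_children = (11/45)·0.8454 + (34/45)·0.9975 = 0.9603
IG = 0.9825 - 0.9603 = 0.0222

0.0222


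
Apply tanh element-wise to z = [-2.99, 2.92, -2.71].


tanh(-2.99) = -0.995
tanh(2.92) = 0.9942
tanh(-2.71) = -0.9912
result = [-0.995, 0.9942, -0.9912]

[-0.995, 0.9942, -0.9912]


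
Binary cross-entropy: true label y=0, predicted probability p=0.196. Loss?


BCE = -[y·ln(p) + (1-y)·ln(1-p)]
= -0 - 1·ln(1-0.196)
= -ln(0.804) = 0.2182

0.2182


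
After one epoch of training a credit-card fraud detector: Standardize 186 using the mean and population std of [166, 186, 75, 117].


μ = 136, σ = 43.2493
z = (186 - 136)/43.2493 = 1.1561

1.1561


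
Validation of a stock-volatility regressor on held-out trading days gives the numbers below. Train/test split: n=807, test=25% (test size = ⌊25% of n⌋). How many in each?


Test = ⌊807·25/100⌋ = 201
Train = 807 - 201 = 606

Train: 606, Test: 201


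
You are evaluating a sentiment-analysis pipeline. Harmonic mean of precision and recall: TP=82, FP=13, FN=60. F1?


Precision = 82/95 = 0.8632
Recall = 82/142 = 0.5775
F1 = 2·P·R/(P+R) = 2·TP/(2·TP+FP+FN) = 164/(164+13+60) = 164/237 = 0.692

0.692


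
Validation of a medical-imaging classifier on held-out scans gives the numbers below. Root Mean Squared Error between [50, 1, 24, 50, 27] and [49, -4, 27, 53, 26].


MSE = 45/5 = 9
RMSE = √(45/5) = 3.0

3.0


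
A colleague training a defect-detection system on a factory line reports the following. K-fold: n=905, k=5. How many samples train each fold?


Fold size = 905/5 = 181
Training per fold = 905 - 181 = 724

724


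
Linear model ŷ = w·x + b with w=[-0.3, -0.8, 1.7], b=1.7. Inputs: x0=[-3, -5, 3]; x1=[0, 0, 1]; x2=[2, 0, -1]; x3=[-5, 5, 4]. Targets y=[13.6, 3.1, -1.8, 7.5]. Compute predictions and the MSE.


ŷ0 = (-0.3)·(-3) + (-0.8)·(-5) + (1.7)·(3) + 1.7 = 11.7
ŷ1 = (-0.3)·(0) + (-0.8)·(0) + (1.7)·(1) + 1.7 = 3.4
ŷ2 = (-0.3)·(2) + (-0.8)·(0) + (1.7)·(-1) + 1.7 = -0.6
ŷ3 = (-0.3)·(-5) + (-0.8)·(5) + (1.7)·(4) + 1.7 = 6.0
errors² = [3.61, 0.09, 1.44, 2.25]
MSE = 7.3900/4 = 1.8475

1.8475


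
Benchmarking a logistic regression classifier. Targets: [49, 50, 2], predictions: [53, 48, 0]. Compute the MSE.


Squared errors: (49-53)²=16, (50-48)²=4, (2-0)²=4
Sum = 24
MSE = 24/3 = 8

8


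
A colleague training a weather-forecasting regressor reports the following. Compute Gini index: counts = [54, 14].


Probabilities: [54/68, 14/68] ≈ [0.7941, 0.2059]
Σpᵢ² = (2916 + 196)/68² = 3112/4624
Gini = 1 - Σpᵢ² = 1 - 3112/4624 = 0.327

0.327


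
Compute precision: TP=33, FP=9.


Precision = TP/(TP+FP)
= 33/(33+9)
= 33/42 = 78.57%

78.57%


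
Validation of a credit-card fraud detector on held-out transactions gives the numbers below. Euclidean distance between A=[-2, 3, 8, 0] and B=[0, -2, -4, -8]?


d = √((-2-0)² + (3+ 2)² + (8+ 4)² + (0+ 8)²)
  = √(4 + 25 + 144 + 64)
  = √237 = 15.3948

15.3948


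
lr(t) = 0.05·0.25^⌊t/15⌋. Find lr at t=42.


n_drops = ⌊42/15⌋ = 2
lr = 0.05·0.25^2 = 0.05·0.0625 = 0.003125

0.003125


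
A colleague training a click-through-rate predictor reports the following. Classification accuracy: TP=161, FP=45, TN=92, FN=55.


Accuracy = (TP+TN)/(TP+TN+FP+FN)
= (161+92)/(353)
= 253/353 = 71.67%

71.67%


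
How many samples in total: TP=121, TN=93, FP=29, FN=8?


Total = TP + TN + FP + FN
= 121 + 93 + 29 + 8
= 251
(Predicted positive: 150, predicted negative: 101)

251


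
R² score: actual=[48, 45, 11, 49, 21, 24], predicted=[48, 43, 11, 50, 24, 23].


ȳ = 33
SS_res = Σ(y-ŷ)² = 15
SS_tot = Σ(y-ȳ)² = 1334
R² = 1 - SS_res/SS_tot = 1 - 0.0112 = 0.9888

0.9888


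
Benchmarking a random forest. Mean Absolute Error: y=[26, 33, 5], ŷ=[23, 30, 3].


Absolute errors: |26-23|=3, |33-30|=3, |5-3|=2
Sum = 8
MAE = 8/3 = 8/3

8/3


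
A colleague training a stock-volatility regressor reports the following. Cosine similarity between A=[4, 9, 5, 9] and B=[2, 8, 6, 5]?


A·B = 4·2 + 9·8 + 5·6 + 9·5 = 155
‖A‖ = √203 = 14.2478, ‖B‖ = √129 = 11.3578
cos = 155/(√203·√129) = 155/√26187 = 0.9578

0.9578


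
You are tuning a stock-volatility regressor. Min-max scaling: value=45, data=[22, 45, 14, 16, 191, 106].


min=14, max=191
(45-14)/(191-14) = 31/177 = 0.1751

0.1751


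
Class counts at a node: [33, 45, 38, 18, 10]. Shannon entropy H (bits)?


Probabilities: [33/144, 45/144, 38/144, 18/144, 10/144] ≈ [0.2292, 0.3125, 0.2639, 0.125, 0.0694]
H = -((33/144)·log₂(33/144) + (45/144)·log₂(45/144) + (38/144)·log₂(38/144) + (18/144)·log₂(18/144) + (10/144)·log₂(10/144))
  = 2.1609 bits

2.1609 bits


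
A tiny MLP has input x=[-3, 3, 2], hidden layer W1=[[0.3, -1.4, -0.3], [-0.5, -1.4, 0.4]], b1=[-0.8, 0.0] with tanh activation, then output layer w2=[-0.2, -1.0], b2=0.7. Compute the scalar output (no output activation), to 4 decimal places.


z1[0] = (0.3)·(-3) + (-1.4)·(3) + (-0.3)·(2) - 0.8 = -6.5
z1[1] = (-0.5)·(-3) + (-1.4)·(3) + (0.4)·(2) + 0.0 = -1.9
h = tanh(z1) = [-1.0, -0.9562]
output = (-0.2)·(-1.0) + (-1.0)·(-0.9562) + 0.7 = 1.8562

1.8562


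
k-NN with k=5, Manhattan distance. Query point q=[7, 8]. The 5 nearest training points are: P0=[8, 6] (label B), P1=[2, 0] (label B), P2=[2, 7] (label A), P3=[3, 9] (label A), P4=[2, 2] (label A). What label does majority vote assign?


d(q,P0) = 3  (label B)
d(q,P1) = 13  (label B)
d(q,P2) = 6  (label A)
d(q,P3) = 5  (label A)
d(q,P4) = 11  (label A)
Votes: A=3, B=2
Majority → A

A


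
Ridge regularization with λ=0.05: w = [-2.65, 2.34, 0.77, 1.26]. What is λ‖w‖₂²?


‖w‖₂² = (-2.65)² + (2.34)² + (0.77)² + (1.26)²
     = 7.0225 + 5.4756 + 0.5929 + 1.5876
     = 14.6786
λ·‖w‖₂² = 0.05·14.6786 = 0.73393

0.73393


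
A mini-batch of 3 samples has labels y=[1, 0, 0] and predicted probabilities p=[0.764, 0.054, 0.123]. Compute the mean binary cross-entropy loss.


L[0] = -ln(0.764) = 0.2692
L[1] = -ln(1-0.054) = -ln(0.946) = 0.0555
L[2] = -ln(1-0.123) = -ln(0.877) = 0.1312
mean = (0.2692 + 0.0555 + 0.1312)/3 = 0.152

0.152


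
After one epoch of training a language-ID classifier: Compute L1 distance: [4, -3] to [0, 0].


d = |4-0| + |-3-0|
  = 4 + 3
  = 7

7


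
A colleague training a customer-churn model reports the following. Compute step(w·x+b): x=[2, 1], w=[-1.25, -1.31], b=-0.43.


z = (2)·(-1.25) + (1)·(-1.31) - 0.43
  = -4.24
step(z) = 0 (z<0)

0


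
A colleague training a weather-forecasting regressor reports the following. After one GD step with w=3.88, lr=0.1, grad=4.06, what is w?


w_new = w - α·∇
= 3.88 - 0.1·4.06
= 3.88 - 0.406
= 3.474

3.474


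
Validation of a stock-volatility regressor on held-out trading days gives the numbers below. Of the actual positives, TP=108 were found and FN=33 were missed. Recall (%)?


Recall = TP/(TP+FN)
= 108/(108+33)
= 108/141 = 76.6%

76.6%


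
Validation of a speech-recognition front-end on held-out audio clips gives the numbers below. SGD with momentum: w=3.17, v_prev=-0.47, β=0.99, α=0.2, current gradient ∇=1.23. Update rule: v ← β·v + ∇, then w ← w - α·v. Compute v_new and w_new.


v_new = 0.99·-0.47 + 1.23 = -0.4653 + 1.23 = 0.7647
w_new = 3.17 - 0.2·0.7647 = 3.17 - 0.15294 = 3.01706

v_new=0.7647, w_new=3.01706


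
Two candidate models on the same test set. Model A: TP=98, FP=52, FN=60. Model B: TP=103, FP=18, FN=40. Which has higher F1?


Model A: P=98/150=0.6533, R=98/158=0.6203, F1=2PR/(P+R)=2TP/(2TP+FP+FN)=196/308=0.6364
Model B: P=103/121=0.8512, R=103/143=0.7203, F1=2PR/(P+R)=2TP/(2TP+FP+FN)=206/264=0.7803
0.6364 < 0.7803 → Model B

Model B


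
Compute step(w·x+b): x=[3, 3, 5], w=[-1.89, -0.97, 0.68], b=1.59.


z = (3)·(-1.89) + (3)·(-0.97) + (5)·(0.68) + 1.59
  = -3.59
step(z) = 0 (z<0)

0


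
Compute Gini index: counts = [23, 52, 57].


Probabilities: [23/132, 52/132, 57/132] ≈ [0.1742, 0.3939, 0.4318]
Σpᵢ² = (529 + 2704 + 3249)/132² = 6482/17424
Gini = 1 - Σpᵢ² = 1 - 6482/17424 = 0.628

0.628


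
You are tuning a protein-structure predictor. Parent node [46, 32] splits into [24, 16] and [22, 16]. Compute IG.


Parent = [46, 32], H_parent = 0.9766
H_left = 0.971 (n=40), H_right = 0.9819 (n=38)
H_children = (40/78)·0.971 + (38/78)·0.9819 = 0.9763
IG = 0.9766 - 0.9763 = 0.0003

0.0003


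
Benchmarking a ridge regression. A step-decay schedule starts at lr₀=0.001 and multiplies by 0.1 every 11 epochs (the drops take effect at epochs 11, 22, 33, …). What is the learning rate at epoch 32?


n_drops = ⌊32/11⌋ = 2
lr = 0.001·0.1^2 = 0.001·0.01 = 0.00001

0.00001


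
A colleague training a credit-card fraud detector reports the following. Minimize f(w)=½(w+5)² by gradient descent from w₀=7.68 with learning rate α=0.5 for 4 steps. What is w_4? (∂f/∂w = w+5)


step 1: grad = 7.68+5 = 12.68; w = 7.68 - 0.5·(12.68) = 1.34
step 2: grad = 1.34+5 = 6.34; w = 1.34 - 0.5·(6.34) = -1.83
step 3: grad = -1.83+5 = 3.17; w = -1.83 - 0.5·(3.17) = -3.415
step 4: grad = -3.415+5 = 1.585; w = -3.415 - 0.5·(1.585) = -4.2075

-4.2075


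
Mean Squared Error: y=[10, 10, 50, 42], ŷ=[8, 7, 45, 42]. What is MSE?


Squared errors: (10-8)²=4, (10-7)²=9, (50-45)²=25, (42-42)²=0
Sum = 38
MSE = 38/4 = 19/2

19/2


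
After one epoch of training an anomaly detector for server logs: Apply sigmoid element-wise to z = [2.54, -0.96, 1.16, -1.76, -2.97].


σ(2.54) = 1/(1+e^-2.54) = 0.9269
σ(-0.96) = 1/(1+e^0.96) = 0.2769
σ(1.16) = 1/(1+e^-1.16) = 0.7613
σ(-1.76) = 1/(1+e^1.76) = 0.1468
σ(-2.97) = 1/(1+e^2.97) = 0.0488
result = [0.9269, 0.2769, 0.7613, 0.1468, 0.0488]

[0.9269, 0.2769, 0.7613, 0.1468, 0.0488]


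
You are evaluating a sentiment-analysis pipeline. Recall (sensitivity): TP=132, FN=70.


Recall = TP/(TP+FN)
= 132/(132+70)
= 132/202 = 65.35%

65.35%


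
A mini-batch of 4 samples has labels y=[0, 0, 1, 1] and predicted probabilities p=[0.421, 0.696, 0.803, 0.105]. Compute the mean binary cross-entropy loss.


L[0] = -ln(1-0.421) = -ln(0.579) = 0.5465
L[1] = -ln(1-0.696) = -ln(0.304) = 1.1907
L[2] = -ln(0.803) = 0.2194
L[3] = -ln(0.105) = 2.2538
mean = (0.5465 + 1.1907 + 0.2194 + 2.2538)/4 = 1.0526

1.0526


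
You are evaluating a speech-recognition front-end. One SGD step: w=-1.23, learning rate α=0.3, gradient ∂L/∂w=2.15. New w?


w_new = w - α·∇
= -1.23 - 0.3·2.15
= -1.23 - 0.645
= -1.875

-1.875


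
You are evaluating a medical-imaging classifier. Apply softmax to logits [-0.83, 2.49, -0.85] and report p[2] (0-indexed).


Exponentials: e^-0.83=0.436, e^2.49=12.0613, e^-0.85=0.4274
Sum = 12.9247
Softmax = [0.0337, 0.9332, 0.0331]
p[2] = 0.4274/12.9247 = 0.0331

0.0331


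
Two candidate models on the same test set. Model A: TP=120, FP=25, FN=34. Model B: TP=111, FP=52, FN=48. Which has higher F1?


Model A: P=120/145=0.8276, R=120/154=0.7792, F1=2PR/(P+R)=2TP/(2TP+FP+FN)=240/299=0.8027
Model B: P=111/163=0.681, R=111/159=0.6981, F1=2PR/(P+R)=2TP/(2TP+FP+FN)=222/322=0.6894
0.8027 > 0.6894 → Model A

Model A


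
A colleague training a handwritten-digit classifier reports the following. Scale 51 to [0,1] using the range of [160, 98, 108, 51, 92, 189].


min=51, max=189
(51-51)/(189-51) = 0/138 = 0.0

0.0


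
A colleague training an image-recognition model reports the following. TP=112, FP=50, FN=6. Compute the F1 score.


Precision = 112/162 = 0.6914
Recall = 112/118 = 0.9492
F1 = 2·P·R/(P+R) = 2·TP/(2·TP+FP+FN) = 224/(224+50+6) = 224/280 = 0.8

0.8


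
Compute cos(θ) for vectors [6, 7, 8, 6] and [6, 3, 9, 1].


A·B = 6·6 + 7·3 + 8·9 + 6·1 = 135
‖A‖ = √185 = 13.6015, ‖B‖ = √127 = 11.2694
cos = 135/(√185·√127) = 135/√23495 = 0.8807

0.8807


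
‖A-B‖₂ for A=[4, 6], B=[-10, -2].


d = √((4+ 10)² + (6+ 2)²)
  = √(196 + 64)
  = √260 = 16.1245

16.1245


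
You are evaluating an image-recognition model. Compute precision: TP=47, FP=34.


Precision = TP/(TP+FP)
= 47/(47+34)
= 47/81 = 58.02%

58.02%


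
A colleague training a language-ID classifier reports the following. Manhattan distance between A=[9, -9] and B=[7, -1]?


d = |9-7| + |-9+ 1|
  = 2 + 8
  = 10

10


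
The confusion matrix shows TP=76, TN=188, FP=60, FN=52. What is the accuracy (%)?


Accuracy = (TP+TN)/(TP+TN+FP+FN)
= (76+188)/(376)
= 264/376 = 70.21%

70.21%


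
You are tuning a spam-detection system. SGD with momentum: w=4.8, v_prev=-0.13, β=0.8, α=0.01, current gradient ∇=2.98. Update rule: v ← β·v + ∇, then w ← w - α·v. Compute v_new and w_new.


v_new = 0.8·-0.13 + 2.98 = -0.104 + 2.98 = 2.876
w_new = 4.8 - 0.01·2.876 = 4.8 - 0.02876 = 4.77124

v_new=2.876, w_new=4.77124


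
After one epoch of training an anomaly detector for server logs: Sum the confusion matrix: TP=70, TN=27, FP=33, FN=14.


Total = TP + TN + FP + FN
= 70 + 27 + 33 + 14
= 144
(Predicted positive: 103, predicted negative: 41)

144


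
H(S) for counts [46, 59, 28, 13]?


Probabilities: [46/146, 59/146, 28/146, 13/146] ≈ [0.3151, 0.4041, 0.1918, 0.089]
H = -((46/146)·log₂(46/146) + (59/146)·log₂(59/146) + (28/146)·log₂(28/146) + (13/146)·log₂(13/146))
  = 1.8208 bits

1.8208 bits


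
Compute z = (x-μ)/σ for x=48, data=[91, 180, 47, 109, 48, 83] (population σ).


μ = 93, σ = 44.8516
z = (48 - 93)/44.8516 = -1.0033

-1.0033


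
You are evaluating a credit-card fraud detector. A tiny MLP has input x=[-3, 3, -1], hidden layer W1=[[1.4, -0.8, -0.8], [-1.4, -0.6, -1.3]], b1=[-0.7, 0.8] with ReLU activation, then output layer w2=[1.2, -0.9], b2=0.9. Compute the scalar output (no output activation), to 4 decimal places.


z1[0] = (1.4)·(-3) + (-0.8)·(3) + (-0.8)·(-1) - 0.7 = -6.5
z1[1] = (-1.4)·(-3) + (-0.6)·(3) + (-1.3)·(-1) + 0.8 = 4.5
h = ReLU(z1) = [0.0, 4.5]
output = (1.2)·(0.0) + (-0.9)·(4.5) + 0.9 = -3.15

-3.15


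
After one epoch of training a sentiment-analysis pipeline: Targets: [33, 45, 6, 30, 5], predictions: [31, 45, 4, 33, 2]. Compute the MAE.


Absolute errors: |33-31|=2, |45-45|=0, |6-4|=2, |30-33|=3, |5-2|=3
Sum = 10
MAE = 10/5 = 2

2


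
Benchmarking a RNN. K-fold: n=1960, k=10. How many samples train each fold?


Fold size = 1960/10 = 196
Training per fold = 1960 - 196 = 1764

1764


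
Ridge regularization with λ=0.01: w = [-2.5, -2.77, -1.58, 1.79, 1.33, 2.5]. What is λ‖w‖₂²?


‖w‖₂² = (-2.5)² + (-2.77)² + (-1.58)² + (1.79)² + (1.33)² + (2.5)²
     = 6.25 + 7.6729 + 2.4964 + 3.2041 + 1.7689 + 6.25
     = 27.6423
λ·‖w‖₂² = 0.01·27.6423 = 0.276423

0.276423


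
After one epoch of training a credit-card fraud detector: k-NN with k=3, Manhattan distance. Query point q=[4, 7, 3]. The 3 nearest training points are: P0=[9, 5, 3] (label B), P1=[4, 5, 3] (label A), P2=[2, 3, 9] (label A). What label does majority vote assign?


d(q,P0) = 7  (label B)
d(q,P1) = 2  (label A)
d(q,P2) = 12  (label A)
Votes: A=2, B=1
Majority → A

A


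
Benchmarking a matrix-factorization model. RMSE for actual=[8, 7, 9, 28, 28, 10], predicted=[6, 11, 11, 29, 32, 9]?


MSE = 42/6 = 7
RMSE = √(42/6) = 2.6458

2.6458


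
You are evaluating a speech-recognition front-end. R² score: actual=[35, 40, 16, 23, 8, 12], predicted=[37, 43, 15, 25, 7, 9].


ȳ = 22.3333
SS_res = Σ(y-ŷ)² = 28
SS_tot = Σ(y-ȳ)² = 825.33
R² = 1 - SS_res/SS_tot = 1 - 0.0339 = 0.9661

0.9661


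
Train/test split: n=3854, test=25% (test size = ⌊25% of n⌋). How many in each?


Test = ⌊3854·25/100⌋ = 963
Train = 3854 - 963 = 2891

Train: 2891, Test: 963


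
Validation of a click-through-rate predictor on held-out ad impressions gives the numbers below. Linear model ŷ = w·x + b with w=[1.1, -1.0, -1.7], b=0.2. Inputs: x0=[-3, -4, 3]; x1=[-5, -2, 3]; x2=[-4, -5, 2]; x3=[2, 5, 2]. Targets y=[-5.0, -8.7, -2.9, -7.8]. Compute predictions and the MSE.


ŷ0 = (1.1)·(-3) + (-1.0)·(-4) + (-1.7)·(3) + 0.2 = -4.2
ŷ1 = (1.1)·(-5) + (-1.0)·(-2) + (-1.7)·(3) + 0.2 = -8.4
ŷ2 = (1.1)·(-4) + (-1.0)·(-5) + (-1.7)·(2) + 0.2 = -2.6
ŷ3 = (1.1)·(2) + (-1.0)·(5) + (-1.7)·(2) + 0.2 = -6.0
errors² = [0.64, 0.09, 0.09, 3.24]
MSE = 4.0600/4 = 1.015

1.015


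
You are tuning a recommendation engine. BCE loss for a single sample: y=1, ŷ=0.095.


BCE = -[y·ln(p) + (1-y)·ln(1-p)]
= -1·ln(0.095) - 0
= -ln(0.095) = 2.3539

2.3539


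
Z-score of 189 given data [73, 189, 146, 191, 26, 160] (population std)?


μ = 130.8333, σ = 61.1267
z = (189 - 130.8333)/61.1267 = 0.9516

0.9516


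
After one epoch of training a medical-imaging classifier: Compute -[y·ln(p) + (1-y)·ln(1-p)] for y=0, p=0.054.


BCE = -[y·ln(p) + (1-y)·ln(1-p)]
= -0 - 1·ln(1-0.054)
= -ln(0.946) = 0.0555

0.0555


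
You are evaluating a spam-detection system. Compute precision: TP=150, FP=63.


Precision = TP/(TP+FP)
= 150/(150+63)
= 150/213 = 70.42%

70.42%


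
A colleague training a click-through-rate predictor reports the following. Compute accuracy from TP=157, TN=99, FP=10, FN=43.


Accuracy = (TP+TN)/(TP+TN+FP+FN)
= (157+99)/(309)
= 256/309 = 82.85%

82.85%


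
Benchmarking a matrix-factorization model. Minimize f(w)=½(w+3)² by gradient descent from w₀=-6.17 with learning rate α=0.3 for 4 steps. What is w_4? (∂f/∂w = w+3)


step 1: grad = -6.17+3 = -3.17; w = -6.17 - 0.3·(-3.17) = -5.219
step 2: grad = -5.219+3 = -2.219; w = -5.219 - 0.3·(-2.219) = -4.5533
step 3: grad = -4.5533+3 = -1.5533; w = -4.5533 - 0.3·(-1.5533) = -4.08731
step 4: grad = -4.08731+3 = -1.08731; w = -4.08731 - 0.3·(-1.08731) = -3.761117

-3.761117


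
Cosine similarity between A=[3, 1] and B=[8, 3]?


A·B = 3·8 + 1·3 = 27
‖A‖ = √10 = 3.1623, ‖B‖ = √73 = 8.544
cos = 27/(√10·√73) = 27/√730 = 0.9993

0.9993


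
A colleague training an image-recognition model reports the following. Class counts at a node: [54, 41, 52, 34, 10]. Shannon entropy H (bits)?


Probabilities: [54/191, 41/191, 52/191, 34/191, 10/191] ≈ [0.2827, 0.2147, 0.2723, 0.178, 0.0524]
H = -((54/191)·log₂(54/191) + (41/191)·log₂(41/191) + (52/191)·log₂(52/191) + (34/191)·log₂(34/191) + (10/191)·log₂(10/191))
  = 2.1688 bits

2.1688 bits


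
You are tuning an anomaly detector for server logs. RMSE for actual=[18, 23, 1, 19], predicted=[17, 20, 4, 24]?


MSE = 44/4 = 11
RMSE = √(44/4) = 3.3166

3.3166


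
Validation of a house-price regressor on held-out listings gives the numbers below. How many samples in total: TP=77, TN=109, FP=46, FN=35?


Total = TP + TN + FP + FN
= 77 + 109 + 46 + 35
= 267
(Predicted positive: 123, predicted negative: 144)

267


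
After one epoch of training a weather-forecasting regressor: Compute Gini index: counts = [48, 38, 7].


Probabilities: [48/93, 38/93, 7/93] ≈ [0.5161, 0.4086, 0.0753]
Σpᵢ² = (2304 + 1444 + 49)/93² = 3797/8649
Gini = 1 - Σpᵢ² = 1 - 3797/8649 = 0.561

0.561


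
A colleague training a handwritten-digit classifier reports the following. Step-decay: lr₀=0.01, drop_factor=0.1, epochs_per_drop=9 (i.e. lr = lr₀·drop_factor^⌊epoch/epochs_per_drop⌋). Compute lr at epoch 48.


n_drops = ⌊48/9⌋ = 5
lr = 0.01·0.1^5 = 0.01·0.00001 = 0.0000001

0.0000001


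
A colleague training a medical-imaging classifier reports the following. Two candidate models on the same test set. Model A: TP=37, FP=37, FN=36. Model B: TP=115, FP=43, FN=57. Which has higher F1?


Model A: P=37/74=0.5, R=37/73=0.5068, F1=2PR/(P+R)=2TP/(2TP+FP+FN)=74/147=0.5034
Model B: P=115/158=0.7278, R=115/172=0.6686, F1=2PR/(P+R)=2TP/(2TP+FP+FN)=230/330=0.697
0.5034 < 0.697 → Model B

Model B


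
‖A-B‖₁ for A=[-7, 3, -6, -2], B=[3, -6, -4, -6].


d = |-7-3| + |3+ 6| + |-6+ 4| + |-2+ 6|
  = 10 + 9 + 2 + 4
  = 25

25


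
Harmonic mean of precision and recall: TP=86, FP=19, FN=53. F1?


Precision = 86/105 = 0.819
Recall = 86/139 = 0.6187
F1 = 2·P·R/(P+R) = 2·TP/(2·TP+FP+FN) = 172/(172+19+53) = 172/244 = 0.7049

0.7049


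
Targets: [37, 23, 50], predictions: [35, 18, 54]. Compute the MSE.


Squared errors: (37-35)²=4, (23-18)²=25, (50-54)²=16
Sum = 45
MSE = 45/3 = 15

15


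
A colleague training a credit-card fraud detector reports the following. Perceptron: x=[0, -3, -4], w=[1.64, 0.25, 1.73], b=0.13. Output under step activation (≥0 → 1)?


z = (0)·(1.64) + (-3)·(0.25) + (-4)·(1.73) + 0.13
  = -7.54
step(z) = 0 (z<0)

0


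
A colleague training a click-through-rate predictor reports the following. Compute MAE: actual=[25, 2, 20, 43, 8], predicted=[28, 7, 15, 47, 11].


Absolute errors: |25-28|=3, |2-7|=5, |20-15|=5, |43-47|=4, |8-11|=3
Sum = 20
MAE = 20/5 = 4

4


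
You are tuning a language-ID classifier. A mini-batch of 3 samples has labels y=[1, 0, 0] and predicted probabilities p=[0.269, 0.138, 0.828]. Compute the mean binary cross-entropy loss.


L[0] = -ln(0.269) = 1.313
L[1] = -ln(1-0.138) = -ln(0.862) = 0.1485
L[2] = -ln(1-0.828) = -ln(0.172) = 1.7603
mean = (1.313 + 0.1485 + 1.7603)/3 = 1.0739

1.0739


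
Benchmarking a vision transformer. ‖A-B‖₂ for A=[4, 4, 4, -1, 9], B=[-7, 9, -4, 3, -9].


d = √((4+ 7)² + (4-9)² + (4+ 4)² + (-1-3)² + (9+ 9)²)
  = √(121 + 25 + 64 + 16 + 324)
  = √550 = 23.4521

23.4521


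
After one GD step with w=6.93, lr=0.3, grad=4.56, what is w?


w_new = w - α·∇
= 6.93 - 0.3·4.56
= 6.93 - 1.368
= 5.562

5.562


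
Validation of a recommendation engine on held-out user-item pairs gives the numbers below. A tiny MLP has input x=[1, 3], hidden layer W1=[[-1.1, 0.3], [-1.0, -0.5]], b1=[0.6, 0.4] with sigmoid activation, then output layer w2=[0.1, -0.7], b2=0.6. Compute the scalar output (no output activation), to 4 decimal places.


z1[0] = (-1.1)·(1) + (0.3)·(3) + 0.6 = 0.4
z1[1] = (-1.0)·(1) + (-0.5)·(3) + 0.4 = -2.1
h = sigmoid(z1) = [0.5987, 0.1091]
output = (0.1)·(0.5987) + (-0.7)·(0.1091) + 0.6 = 0.5835

0.5835


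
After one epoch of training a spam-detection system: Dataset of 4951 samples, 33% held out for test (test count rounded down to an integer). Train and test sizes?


Test = ⌊4951·33/100⌋ = 1633
Train = 4951 - 1633 = 3318

Train: 3318, Test: 1633


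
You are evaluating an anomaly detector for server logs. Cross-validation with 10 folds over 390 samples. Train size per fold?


Fold size = 390/10 = 39
Training per fold = 390 - 39 = 351

351


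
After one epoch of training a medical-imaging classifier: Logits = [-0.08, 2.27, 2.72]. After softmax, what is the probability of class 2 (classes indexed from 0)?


Exponentials: e^-0.08=0.9231, e^2.27=9.6794, e^2.72=15.1803
Sum = 25.7828
Softmax = [0.0358, 0.3754, 0.5888]
p[2] = 15.1803/25.7828 = 0.5888

0.5888


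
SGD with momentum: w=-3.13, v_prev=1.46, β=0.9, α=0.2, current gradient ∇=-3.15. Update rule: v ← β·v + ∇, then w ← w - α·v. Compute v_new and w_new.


v_new = 0.9·1.46 - 3.15 = 1.314 - 3.15 = -1.836
w_new = -3.13 - 0.2·-1.836 = -3.13 + 0.3672 = -2.7628

v_new=-1.836, w_new=-2.7628


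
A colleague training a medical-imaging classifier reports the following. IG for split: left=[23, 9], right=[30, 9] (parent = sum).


Parent = [53, 18], H_parent = 0.8168
H_left = 0.8571 (n=32), H_right = 0.7793 (n=39)
H_children = (32/71)·0.8571 + (39/71)·0.7793 = 0.8144
IG = 0.8168 - 0.8144 = 0.0024

0.0024


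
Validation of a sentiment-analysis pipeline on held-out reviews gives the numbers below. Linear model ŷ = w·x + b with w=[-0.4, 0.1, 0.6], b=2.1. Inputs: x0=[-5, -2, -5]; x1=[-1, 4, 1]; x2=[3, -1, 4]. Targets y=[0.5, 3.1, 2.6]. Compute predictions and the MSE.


ŷ0 = (-0.4)·(-5) + (0.1)·(-2) + (0.6)·(-5) + 2.1 = 0.9
ŷ1 = (-0.4)·(-1) + (0.1)·(4) + (0.6)·(1) + 2.1 = 3.5
ŷ2 = (-0.4)·(3) + (0.1)·(-1) + (0.6)·(4) + 2.1 = 3.2
errors² = [0.16, 0.16, 0.36]
MSE = 0.6800/3 = 0.2267

0.2267


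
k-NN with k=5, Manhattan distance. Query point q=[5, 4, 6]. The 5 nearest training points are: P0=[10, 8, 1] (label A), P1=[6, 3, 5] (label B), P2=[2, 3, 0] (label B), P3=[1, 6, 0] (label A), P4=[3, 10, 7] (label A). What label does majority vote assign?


d(q,P0) = 14  (label A)
d(q,P1) = 3  (label B)
d(q,P2) = 10  (label B)
d(q,P3) = 12  (label A)
d(q,P4) = 9  (label A)
Votes: A=3, B=2
Majority → A

A


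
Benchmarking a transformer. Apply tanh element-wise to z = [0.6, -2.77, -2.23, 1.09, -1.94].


tanh(0.6) = 0.537
tanh(-2.77) = -0.9922
tanh(-2.23) = -0.9771
tanh(1.09) = 0.7969
tanh(-1.94) = -0.9595
result = [0.537, -0.9922, -0.9771, 0.7969, -0.9595]

[0.537, -0.9922, -0.9771, 0.7969, -0.9595]


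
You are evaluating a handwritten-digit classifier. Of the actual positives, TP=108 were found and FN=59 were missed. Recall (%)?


Recall = TP/(TP+FN)
= 108/(108+59)
= 108/167 = 64.67%

64.67%


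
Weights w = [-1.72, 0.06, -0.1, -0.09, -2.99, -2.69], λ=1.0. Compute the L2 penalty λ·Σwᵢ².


‖w‖₂² = (-1.72)² + (0.06)² + (-0.1)² + (-0.09)² + (-2.99)² + (-2.69)²
     = 2.9584 + 0.0036 + 0.01 + 0.0081 + 8.9401 + 7.2361
     = 19.1563
λ·‖w‖₂² = 1.0·19.1563 = 19.1563

19.1563


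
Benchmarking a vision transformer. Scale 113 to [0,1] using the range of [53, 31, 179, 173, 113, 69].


min=31, max=179
(113-31)/(179-31) = 82/148 = 0.5541

0.5541


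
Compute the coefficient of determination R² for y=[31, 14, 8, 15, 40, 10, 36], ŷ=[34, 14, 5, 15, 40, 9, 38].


ȳ = 22
SS_res = Σ(y-ŷ)² = 23
SS_tot = Σ(y-ȳ)² = 1054
R² = 1 - SS_res/SS_tot = 1 - 0.0218 = 0.9782

0.9782


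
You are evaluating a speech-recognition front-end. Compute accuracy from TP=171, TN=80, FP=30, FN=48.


Accuracy = (TP+TN)/(TP+TN+FP+FN)
= (171+80)/(329)
= 251/329 = 76.29%

76.29%


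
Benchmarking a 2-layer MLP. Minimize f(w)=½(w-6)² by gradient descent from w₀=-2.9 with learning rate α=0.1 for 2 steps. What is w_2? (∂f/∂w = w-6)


step 1: grad = -2.9-6 = -8.9; w = -2.9 - 0.1·(-8.9) = -2.01
step 2: grad = -2.01-6 = -8.01; w = -2.01 - 0.1·(-8.01) = -1.209

-1.209


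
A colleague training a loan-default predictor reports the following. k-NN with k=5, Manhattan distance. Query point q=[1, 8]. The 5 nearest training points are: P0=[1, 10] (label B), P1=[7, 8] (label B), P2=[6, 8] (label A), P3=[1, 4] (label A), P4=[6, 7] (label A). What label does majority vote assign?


d(q,P0) = 2  (label B)
d(q,P1) = 6  (label B)
d(q,P2) = 5  (label A)
d(q,P3) = 4  (label A)
d(q,P4) = 6  (label A)
Votes: A=3, B=2
Majority → A

A


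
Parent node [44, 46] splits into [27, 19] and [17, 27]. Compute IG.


Parent = [44, 46], H_parent = 0.9996
H_left = 0.9781 (n=46), H_right = 0.9624 (n=44)
H_children = (46/90)·0.9781 + (44/90)·0.9624 = 0.9704
IG = 0.9996 - 0.9704 = 0.0292

0.0292


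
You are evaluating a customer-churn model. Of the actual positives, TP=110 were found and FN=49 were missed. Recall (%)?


Recall = TP/(TP+FN)
= 110/(110+49)
= 110/159 = 69.18%

69.18%


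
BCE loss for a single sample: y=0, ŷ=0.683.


BCE = -[y·ln(p) + (1-y)·ln(1-p)]
= -0 - 1·ln(1-0.683)
= -ln(0.317) = 1.1489

1.1489


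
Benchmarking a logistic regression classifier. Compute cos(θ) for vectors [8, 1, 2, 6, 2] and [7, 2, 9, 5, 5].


A·B = 8·7 + 1·2 + 2·9 + 6·5 + 2·5 = 116
‖A‖ = √109 = 10.4403, ‖B‖ = √184 = 13.5647
cos = 116/(√109·√184) = 116/√20056 = 0.8191

0.8191


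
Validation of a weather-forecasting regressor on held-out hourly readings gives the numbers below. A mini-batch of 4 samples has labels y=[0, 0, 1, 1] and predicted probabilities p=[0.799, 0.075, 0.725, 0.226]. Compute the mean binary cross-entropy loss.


L[0] = -ln(1-0.799) = -ln(0.201) = 1.6045
L[1] = -ln(1-0.075) = -ln(0.925) = 0.078
L[2] = -ln(0.725) = 0.3216
L[3] = -ln(0.226) = 1.4872
mean = (1.6045 + 0.078 + 0.3216 + 1.4872)/4 = 0.8728

0.8728


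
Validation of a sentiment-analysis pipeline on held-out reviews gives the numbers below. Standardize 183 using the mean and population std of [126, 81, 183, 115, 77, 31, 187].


μ = 114.2857, σ = 52.89
z = (183 - 114.2857)/52.89 = 1.2992

1.2992


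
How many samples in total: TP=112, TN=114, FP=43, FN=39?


Total = TP + TN + FP + FN
= 112 + 114 + 43 + 39
= 308
(Predicted positive: 155, predicted negative: 153)

308


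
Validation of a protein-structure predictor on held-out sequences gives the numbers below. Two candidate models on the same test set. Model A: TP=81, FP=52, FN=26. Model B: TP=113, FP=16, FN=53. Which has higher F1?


Model A: P=81/133=0.609, R=81/107=0.757, F1=2PR/(P+R)=2TP/(2TP+FP+FN)=162/240=0.675
Model B: P=113/129=0.876, R=113/166=0.6807, F1=2PR/(P+R)=2TP/(2TP+FP+FN)=226/295=0.7661
0.675 < 0.7661 → Model B

Model B


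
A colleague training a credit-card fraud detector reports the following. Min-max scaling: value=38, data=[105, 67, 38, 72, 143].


min=38, max=143
(38-38)/(143-38) = 0/105 = 0.0

0.0


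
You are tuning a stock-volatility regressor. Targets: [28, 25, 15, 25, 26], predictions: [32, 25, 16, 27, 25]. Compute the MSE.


Squared errors: (28-32)²=16, (25-25)²=0, (15-16)²=1, (25-27)²=4, (26-25)²=1
Sum = 22
MSE = 22/5 = 22/5

22/5


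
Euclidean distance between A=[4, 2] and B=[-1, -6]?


d = √((4+ 1)² + (2+ 6)²)
  = √(25 + 64)
  = √89 = 9.434

9.434


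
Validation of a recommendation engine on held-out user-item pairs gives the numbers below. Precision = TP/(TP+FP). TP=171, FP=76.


Precision = TP/(TP+FP)
= 171/(171+76)
= 171/247 = 69.23%

69.23%


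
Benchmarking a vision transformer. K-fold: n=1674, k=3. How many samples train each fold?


Fold size = 1674/3 = 558
Training per fold = 1674 - 558 = 1116

1116


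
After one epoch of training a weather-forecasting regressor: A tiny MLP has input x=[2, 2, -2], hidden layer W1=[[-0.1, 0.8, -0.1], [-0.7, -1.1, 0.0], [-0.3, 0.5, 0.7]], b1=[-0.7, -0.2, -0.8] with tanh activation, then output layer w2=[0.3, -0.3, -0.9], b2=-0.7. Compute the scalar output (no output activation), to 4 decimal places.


z1[0] = (-0.1)·(2) + (0.8)·(2) + (-0.1)·(-2) - 0.7 = 0.9
z1[1] = (-0.7)·(2) + (-1.1)·(2) + (0.0)·(-2) - 0.2 = -3.8
z1[2] = (-0.3)·(2) + (0.5)·(2) + (0.7)·(-2) - 0.8 = -1.8
h = tanh(z1) = [0.7163, -0.999, -0.9468]
output = (0.3)·(0.7163) + (-0.3)·(-0.999) + (-0.9)·(-0.9468) - 0.7 = 0.6667

0.6667


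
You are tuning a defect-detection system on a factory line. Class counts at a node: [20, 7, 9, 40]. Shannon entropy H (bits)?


Probabilities: [20/76, 7/76, 9/76, 40/76] ≈ [0.2632, 0.0921, 0.1184, 0.5263]
H = -((20/76)·log₂(20/76) + (7/76)·log₂(7/76) + (9/76)·log₂(9/76) + (40/76)·log₂(40/76))
  = 1.6756 bits

1.6756 bits


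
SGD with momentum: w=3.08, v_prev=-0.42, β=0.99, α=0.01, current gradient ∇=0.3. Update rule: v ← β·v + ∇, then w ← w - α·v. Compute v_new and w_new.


v_new = 0.99·-0.42 + 0.3 = -0.4158 + 0.3 = -0.1158
w_new = 3.08 - 0.01·-0.1158 = 3.08 + 0.001158 = 3.081158

v_new=-0.1158, w_new=3.081158


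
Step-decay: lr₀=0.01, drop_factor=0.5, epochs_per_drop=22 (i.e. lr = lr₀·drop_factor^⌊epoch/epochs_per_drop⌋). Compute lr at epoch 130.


n_drops = ⌊130/22⌋ = 5
lr = 0.01·0.5^5 = 0.01·0.03125 = 0.0003125

0.0003125


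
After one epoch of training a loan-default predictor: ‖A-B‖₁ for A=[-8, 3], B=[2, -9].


d = |-8-2| + |3+ 9|
  = 10 + 12
  = 22

22


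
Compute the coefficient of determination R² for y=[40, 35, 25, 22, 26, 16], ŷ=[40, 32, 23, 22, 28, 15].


ȳ = 27.3333
SS_res = Σ(y-ŷ)² = 18
SS_tot = Σ(y-ȳ)² = 383.33
R² = 1 - SS_res/SS_tot = 1 - 0.047 = 0.953

0.953


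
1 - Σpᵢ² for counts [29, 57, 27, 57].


Probabilities: [29/170, 57/170, 27/170, 57/170] ≈ [0.1706, 0.3353, 0.1588, 0.3353]
Σpᵢ² = (841 + 3249 + 729 + 3249)/170² = 8068/28900
Gini = 1 - Σpᵢ² = 1 - 8068/28900 = 0.7208

0.7208


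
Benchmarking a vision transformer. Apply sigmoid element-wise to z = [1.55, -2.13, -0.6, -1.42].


σ(1.55) = 1/(1+e^-1.55) = 0.8249
σ(-2.13) = 1/(1+e^2.13) = 0.1062
σ(-0.6) = 1/(1+e^0.6) = 0.3543
σ(-1.42) = 1/(1+e^1.42) = 0.1947
result = [0.8249, 0.1062, 0.3543, 0.1947]

[0.8249, 0.1062, 0.3543, 0.1947]


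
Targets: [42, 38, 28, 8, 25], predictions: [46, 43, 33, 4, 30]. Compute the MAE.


Absolute errors: |42-46|=4, |38-43|=5, |28-33|=5, |8-4|=4, |25-30|=5
Sum = 23
MAE = 23/5 = 23/5

23/5


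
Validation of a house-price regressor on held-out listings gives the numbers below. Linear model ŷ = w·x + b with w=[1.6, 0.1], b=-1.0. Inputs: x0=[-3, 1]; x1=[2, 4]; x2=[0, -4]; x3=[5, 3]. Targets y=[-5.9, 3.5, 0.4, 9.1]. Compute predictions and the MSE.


ŷ0 = (1.6)·(-3) + (0.1)·(1) - 1.0 = -5.7
ŷ1 = (1.6)·(2) + (0.1)·(4) - 1.0 = 2.6
ŷ2 = (1.6)·(0) + (0.1)·(-4) - 1.0 = -1.4
ŷ3 = (1.6)·(5) + (0.1)·(3) - 1.0 = 7.3
errors² = [0.04, 0.81, 3.24, 3.24]
MSE = 7.3300/4 = 1.8325

1.8325


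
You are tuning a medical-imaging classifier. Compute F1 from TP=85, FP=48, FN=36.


Precision = 85/133 = 0.6391
Recall = 85/121 = 0.7025
F1 = 2·P·R/(P+R) = 2·TP/(2·TP+FP+FN) = 170/(170+48+36) = 170/254 = 0.6693

0.6693


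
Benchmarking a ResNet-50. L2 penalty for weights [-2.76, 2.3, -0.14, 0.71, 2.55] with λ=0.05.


‖w‖₂² = (-2.76)² + (2.3)² + (-0.14)² + (0.71)² + (2.55)²
     = 7.6176 + 5.29 + 0.0196 + 0.5041 + 6.5025
     = 19.9338
λ·‖w‖₂² = 0.05·19.9338 = 0.99669

0.99669


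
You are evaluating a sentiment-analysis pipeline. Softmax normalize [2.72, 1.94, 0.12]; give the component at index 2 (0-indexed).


Exponentials: e^2.72=15.1803, e^1.94=6.9588, e^0.12=1.1275
Sum = 23.2666
Softmax = [0.6525, 0.2991, 0.0485]
p[2] = 1.1275/23.2666 = 0.0485

0.0485


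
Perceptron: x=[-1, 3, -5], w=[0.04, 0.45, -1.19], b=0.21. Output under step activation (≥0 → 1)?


z = (-1)·(0.04) + (3)·(0.45) + (-5)·(-1.19) + 0.21
  = 7.47
step(z) = 1 (z≥0)

1


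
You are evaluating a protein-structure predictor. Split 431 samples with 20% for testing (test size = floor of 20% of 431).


Test = ⌊431·20/100⌋ = 86
Train = 431 - 86 = 345

Train: 345, Test: 86
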